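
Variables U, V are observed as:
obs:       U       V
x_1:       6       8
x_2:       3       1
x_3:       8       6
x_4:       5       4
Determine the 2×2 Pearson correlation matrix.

Step 1 — column means:
  mean(U) = (6 + 3 + 8 + 5) / 4 = 22/4 = 5.5
  mean(V) = (8 + 1 + 6 + 4) / 4 = 19/4 = 4.75

Step 2 — sample variances and covariances s[i,j] = (1/(n-1)) · Σ_k (x_{k,i} - mean_i) · (x_{k,j} - mean_j), with n-1 = 3:
  s[U,U] = ((0.5)·(0.5) + (-2.5)·(-2.5) + (2.5)·(2.5) + (-0.5)·(-0.5)) / 3 = 13/3 = 4.3333
  s[U,V] = ((0.5)·(3.25) + (-2.5)·(-3.75) + (2.5)·(1.25) + (-0.5)·(-0.75)) / 3 = 14.5/3 = 4.8333
  s[V,V] = ((3.25)·(3.25) + (-3.75)·(-3.75) + (1.25)·(1.25) + (-0.75)·(-0.75)) / 3 = 26.75/3 = 8.9167
  Sample standard deviations s_i = √(s[i,i]):
  s(U) = √(4.3333) = 2.0817
  s(V) = √(8.9167) = 2.9861

Step 3 — r_{ij} = s_{ij} / (s_i · s_j):
  r[U,U] = 1 (diagonal).
  r[U,V] = 4.8333 / (2.0817 · 2.9861) = 4.8333 / 6.216 = 0.7776
  r[V,V] = 1 (diagonal).

R is symmetric with unit diagonal. Assembling:

R = [[1, 0.7776],
 [0.7776, 1]]


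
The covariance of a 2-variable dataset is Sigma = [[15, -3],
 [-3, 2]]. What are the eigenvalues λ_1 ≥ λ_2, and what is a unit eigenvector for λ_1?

Step 1 — characteristic polynomial of 2×2 Sigma:
  det(Sigma - λI) = λ² - trace · λ + det = 0.
  trace = 15 + 2 = 17, det = 15·2 - (-3)² = 21.
Step 2 — discriminant:
  Δ = trace² - 4·det = 289 - 84 = 205.
Step 3 — eigenvalues:
  λ = (trace ± √Δ)/2 = (17 ± 14.3178)/2,
  λ_1 = 15.6589,  λ_2 = 1.3411.

Step 4 — unit eigenvector for λ_1: solve (Sigma - λ_1 I)v = 0. First row:
  (15 - 15.6589)·v_x + (-3)·v_y = 0, i.e. (-0.6589)·v_x + (-3)·v_y = 0,
  so v ∝ (b, λ_1 - a) = (-3, 0.6589); multiply by -1 so the first entry is positive: u = (3, -0.6589).
  ||u|| = √((3)² + (-0.6589)²) = √(9.4342) ≈ 3.0715,
  v_1 = u/||u|| ≈ (0.9767, -0.2145) (||v_1|| = 1).

λ_1 = 15.6589,  λ_2 = 1.3411;  v_1 ≈ (0.9767, -0.2145)


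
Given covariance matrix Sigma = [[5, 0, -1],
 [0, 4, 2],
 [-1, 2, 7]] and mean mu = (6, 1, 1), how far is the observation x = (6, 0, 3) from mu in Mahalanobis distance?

Step 1 — centre the observation: (x - mu) = (0, -1, 2).

Step 2 — invert Sigma (cofactor / det for 3×3, or solve directly):
  Sigma^{-1} = [[0.2069, -0.0172, 0.0345],
 [-0.0172, 0.2931, -0.0862],
 [0.0345, -0.0862, 0.1724]].

Step 3 — form the quadratic (x - mu)^T · Sigma^{-1} · (x - mu):
  Sigma^{-1} · (x - mu) = (0.0862, -0.4655, 0.431).
  (x - mu)^T · [Sigma^{-1} · (x - mu)] = (0)·(0.0862) + (-1)·(-0.4655) + (2)·(0.431) = 1.3276.

Step 4 — take square root: d = √(1.3276) ≈ 1.1522.

d(x, mu) = √(1.3276) ≈ 1.1522


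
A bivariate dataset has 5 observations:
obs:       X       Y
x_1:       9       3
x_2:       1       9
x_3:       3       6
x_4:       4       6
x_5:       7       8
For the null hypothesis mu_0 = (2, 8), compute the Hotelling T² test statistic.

Step 1 — sample mean vector:
  mean(X) = (9 + 1 + 3 + 4 + 7) / 5 = 24/5 = 4.8
  mean(Y) = (3 + 9 + 6 + 6 + 8) / 5 = 32/5 = 6.4
  x̄ = (4.8, 6.4),  deviation x̄ - mu_0 = (4.8, 6.4) - (2, 8) = (2.8, -1.6).

Step 2 — sample covariance matrix, S[i,j] = (1/(n-1)) · Σ_k (x_{k,i} - mean_i) · (x_{k,j} - mean_j), divisor n-1 = 4:
  S[X,X] = ((4.2)·(4.2) + (-3.8)·(-3.8) + (-1.8)·(-1.8) + (-0.8)·(-0.8) + (2.2)·(2.2)) / 4 = 40.8/4 = 10.2
  S[X,Y] = ((4.2)·(-3.4) + (-3.8)·(2.6) + (-1.8)·(-0.4) + (-0.8)·(-0.4) + (2.2)·(1.6)) / 4 = -19.6/4 = -4.9
  S[Y,Y] = ((-3.4)·(-3.4) + (2.6)·(2.6) + (-0.4)·(-0.4) + (-0.4)·(-0.4) + (1.6)·(1.6)) / 4 = 21.2/4 = 5.3
  S = [[10.2, -4.9],
 [-4.9, 5.3]].

Step 3 — invert S. det(S) = 10.2·5.3 - (-4.9)² = 30.05.
  S^{-1} = (1/det) · [[d, -b], [-b, a]] = [[0.1764, 0.1631],
 [0.1631, 0.3394]].

Step 4 — quadratic form (x̄ - mu_0)^T · S^{-1} · (x̄ - mu_0):
  S^{-1} · (x̄ - mu_0) = (0.2329, -0.0865),
  (x̄ - mu_0)^T · [...] = (2.8)·(0.2329) + (-1.6)·(-0.0865) = 0.7907.

Step 5 — scale by n: T² = 5 · 0.7907 = 3.9534.

T² ≈ 3.9534


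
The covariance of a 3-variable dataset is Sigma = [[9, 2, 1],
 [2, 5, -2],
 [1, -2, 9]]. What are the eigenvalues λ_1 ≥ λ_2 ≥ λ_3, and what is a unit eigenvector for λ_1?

Step 1 — characteristic polynomial p(λ) = det(λI - Sigma) = λ³ - tr·λ² + c_1·λ - det, where tr = trace, c_1 = sum of the principal 2×2 minors, det = det(Sigma):
  tr = 9 + 5 + 9 = 23,
  c_1 = (9·5 - (2)²) + (9·9 - (1)²) + (5·9 - (-2)²) = 41 + 80 + 41 = 162,
  det = 9·(5·9 - (-2)²) - (2)·((2)·9 - (-2)·(1)) + (1)·((2)·(-2) - 5·(1)) = 9·(41) - (2)·(20) + (1)·(-9) = 320.
  So p(λ) = λ³ - 23λ² + 162λ - 320.
Step 2 — look for an integer root (rational root theorem: any rational root is an integer divisor of 320). Testing λ = 10:
  p(10) = 1000 - 2300 + 1620 - 320 = 0  ✓
  Dividing out (λ - 10): p(λ) = (λ - 10)(λ² - 13λ + 32).
Step 3 — remaining eigenvalues from the quadratic λ² - 13λ + 32 = 0:
  Δ = 13² - 4·32 = 169 - 128 = 41,  λ = (13 ± √41)/2 = (13 ± 6.4031)/2 ≈ 9.7016 or 3.2984.
  Sorted: λ_1 = 10,  λ_2 = 9.7016,  λ_3 = 3.2984  (check: sum = 23 = tr ✓).

Step 4 — unit eigenvector for λ_1 = 10: v spans the null space of (Sigma - λ_1 I), whose rows are
  r_1 = (-1, 2, 1),  r_2 = (2, -5, -2),  r_3 = (1, -2, -1).
  v is orthogonal to every row, so take v ∝ r_1 × r_2 = ((2)·(-2) - (1)·(-5), (1)·(2) - (-1)·(-2), (-1)·(-5) - (2)·(2)) = (1, 0, 1).
  Let u = (1, 0, 1).
  ||u|| = √((1)² + (0)² + (1)²) = √(2) ≈ 1.4142,  v_1 = u/||u|| ≈ (0.7071, 0, 0.7071) (||v_1|| = 1).

λ_1 = 10,  λ_2 = 9.7016,  λ_3 = 3.2984;  v_1 ≈ (0.7071, 0, 0.7071)


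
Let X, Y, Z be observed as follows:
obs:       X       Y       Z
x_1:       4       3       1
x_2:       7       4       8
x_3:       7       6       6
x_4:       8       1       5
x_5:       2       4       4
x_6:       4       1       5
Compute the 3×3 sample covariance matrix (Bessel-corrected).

Step 1 — column means:
  mean(X) = (4 + 7 + 7 + 8 + 2 + 4) / 6 = 32/6 = 5.3333
  mean(Y) = (3 + 4 + 6 + 1 + 4 + 1) / 6 = 19/6 = 3.1667
  mean(Z) = (1 + 8 + 6 + 5 + 4 + 5) / 6 = 29/6 = 4.8333

Step 2 — sample covariance S[i,j] = (1/(n-1)) · Σ_k (x_{k,i} - mean_i) · (x_{k,j} - mean_j), with n-1 = 5.
  S[X,X] = ((-1.3333)·(-1.3333) + (1.6667)·(1.6667) + (1.6667)·(1.6667) + (2.6667)·(2.6667) + (-3.3333)·(-3.3333) + (-1.3333)·(-1.3333)) / 5 = 27.3333/5 = 5.4667
  S[X,Y] = ((-1.3333)·(-0.1667) + (1.6667)·(0.8333) + (1.6667)·(2.8333) + (2.6667)·(-2.1667) + (-3.3333)·(0.8333) + (-1.3333)·(-2.1667)) / 5 = 0.6667/5 = 0.1333
  S[X,Z] = ((-1.3333)·(-3.8333) + (1.6667)·(3.1667) + (1.6667)·(1.1667) + (2.6667)·(0.1667) + (-3.3333)·(-0.8333) + (-1.3333)·(0.1667)) / 5 = 15.3333/5 = 3.0667
  S[Y,Y] = ((-0.1667)·(-0.1667) + (0.8333)·(0.8333) + (2.8333)·(2.8333) + (-2.1667)·(-2.1667) + (0.8333)·(0.8333) + (-2.1667)·(-2.1667)) / 5 = 18.8333/5 = 3.7667
  S[Y,Z] = ((-0.1667)·(-3.8333) + (0.8333)·(3.1667) + (2.8333)·(1.1667) + (-2.1667)·(0.1667) + (0.8333)·(-0.8333) + (-2.1667)·(0.1667)) / 5 = 5.1667/5 = 1.0333
  S[Z,Z] = ((-3.8333)·(-3.8333) + (3.1667)·(3.1667) + (1.1667)·(1.1667) + (0.1667)·(0.1667) + (-0.8333)·(-0.8333) + (0.1667)·(0.1667)) / 5 = 26.8333/5 = 5.3667

S is symmetric (S[j,i] = S[i,j]). Assembling:

S = [[5.4667, 0.1333, 3.0667],
 [0.1333, 3.7667, 1.0333],
 [3.0667, 1.0333, 5.3667]]


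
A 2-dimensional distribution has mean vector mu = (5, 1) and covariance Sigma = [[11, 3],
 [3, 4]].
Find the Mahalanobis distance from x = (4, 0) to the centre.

Step 1 — centre the observation: (x - mu) = (-1, -1).

Step 2 — invert Sigma. det(Sigma) = 11·4 - (3)² = 35.
  Sigma^{-1} = (1/det) · [[d, -b], [-b, a]] = [[0.1143, -0.0857],
 [-0.0857, 0.3143]].

Step 3 — form the quadratic (x - mu)^T · Sigma^{-1} · (x - mu):
  Sigma^{-1} · (x - mu) = (-0.0286, -0.2286).
  (x - mu)^T · [Sigma^{-1} · (x - mu)] = (-1)·(-0.0286) + (-1)·(-0.2286) = 0.2571.

Step 4 — take square root: d = √(0.2571) ≈ 0.5071.

d(x, mu) = √(0.2571) ≈ 0.5071


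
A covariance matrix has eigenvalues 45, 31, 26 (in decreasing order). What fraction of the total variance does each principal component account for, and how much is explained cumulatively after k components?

Step 1 — total variance = trace(Sigma) = Σ λ_i = 45 + 31 + 26 = 102.

Step 2 — fraction explained by component i = λ_i / Σ λ:
  PC1: 45/102 = 0.4412
  PC2: 31/102 = 0.3039
  PC3: 26/102 = 0.2549

Step 3 — cumulative fraction after k components = (λ_1 + ... + λ_k) / Σ λ:
  k = 1: 45/102 = 0.4412
  k = 2: (45 + 31)/102 = 76/102 = 0.7451
  k = 3: (45 + 31 + 26)/102 = 102/102 = 1

Summary (fraction, with percent):

explained: PC1 0.4412 (44.12%), PC2 0.3039 (30.39%), PC3 0.2549 (25.49%);  cumulative: 0.4412, 0.7451, 1


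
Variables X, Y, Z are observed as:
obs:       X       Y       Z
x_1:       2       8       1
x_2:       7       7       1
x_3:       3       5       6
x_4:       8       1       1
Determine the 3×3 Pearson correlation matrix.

Step 1 — column means:
  mean(X) = (2 + 7 + 3 + 8) / 4 = 20/4 = 5
  mean(Y) = (8 + 7 + 5 + 1) / 4 = 21/4 = 5.25
  mean(Z) = (1 + 1 + 6 + 1) / 4 = 9/4 = 2.25

Step 2 — sample variances and covariances s[i,j] = (1/(n-1)) · Σ_k (x_{k,i} - mean_i) · (x_{k,j} - mean_j), with n-1 = 3:
  s[X,X] = ((-3)·(-3) + (2)·(2) + (-2)·(-2) + (3)·(3)) / 3 = 26/3 = 8.6667
  s[X,Y] = ((-3)·(2.75) + (2)·(1.75) + (-2)·(-0.25) + (3)·(-4.25)) / 3 = -17/3 = -5.6667
  s[X,Z] = ((-3)·(-1.25) + (2)·(-1.25) + (-2)·(3.75) + (3)·(-1.25)) / 3 = -10/3 = -3.3333
  s[Y,Y] = ((2.75)·(2.75) + (1.75)·(1.75) + (-0.25)·(-0.25) + (-4.25)·(-4.25)) / 3 = 28.75/3 = 9.5833
  s[Y,Z] = ((2.75)·(-1.25) + (1.75)·(-1.25) + (-0.25)·(3.75) + (-4.25)·(-1.25)) / 3 = -1.25/3 = -0.4167
  s[Z,Z] = ((-1.25)·(-1.25) + (-1.25)·(-1.25) + (3.75)·(3.75) + (-1.25)·(-1.25)) / 3 = 18.75/3 = 6.25
  Sample standard deviations s_i = √(s[i,i]):
  s(X) = √(8.6667) = 2.9439
  s(Y) = √(9.5833) = 3.0957
  s(Z) = √(6.25) = 2.5

Step 3 — r_{ij} = s_{ij} / (s_i · s_j):
  r[X,X] = 1 (diagonal).
  r[X,Y] = -5.6667 / (2.9439 · 3.0957) = -5.6667 / 9.1135 = -0.6218
  r[X,Z] = -3.3333 / (2.9439 · 2.5) = -3.3333 / 7.3598 = -0.4529
  r[Y,Y] = 1 (diagonal).
  r[Y,Z] = -0.4167 / (3.0957 · 2.5) = -0.4167 / 7.7392 = -0.0538
  r[Z,Z] = 1 (diagonal).

R is symmetric with unit diagonal. Assembling:

R = [[1, -0.6218, -0.4529],
 [-0.6218, 1, -0.0538],
 [-0.4529, -0.0538, 1]]


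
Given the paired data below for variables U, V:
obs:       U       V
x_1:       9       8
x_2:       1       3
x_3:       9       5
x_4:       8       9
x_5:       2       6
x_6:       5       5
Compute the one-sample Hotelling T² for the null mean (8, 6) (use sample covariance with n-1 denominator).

Step 1 — sample mean vector:
  mean(U) = (9 + 1 + 9 + 8 + 2 + 5) / 6 = 34/6 = 5.6667
  mean(V) = (8 + 3 + 5 + 9 + 6 + 5) / 6 = 36/6 = 6
  x̄ = (5.6667, 6),  deviation x̄ - mu_0 = (5.6667, 6) - (8, 6) = (-2.3333, 0).

Step 2 — sample covariance matrix, S[i,j] = (1/(n-1)) · Σ_k (x_{k,i} - mean_i) · (x_{k,j} - mean_j), divisor n-1 = 5:
  S[U,U] = ((3.3333)·(3.3333) + (-4.6667)·(-4.6667) + (3.3333)·(3.3333) + (2.3333)·(2.3333) + (-3.6667)·(-3.6667) + (-0.6667)·(-0.6667)) / 5 = 63.3333/5 = 12.6667
  S[U,V] = ((3.3333)·(2) + (-4.6667)·(-3) + (3.3333)·(-1) + (2.3333)·(3) + (-3.6667)·(0) + (-0.6667)·(-1)) / 5 = 25/5 = 5
  S[V,V] = ((2)·(2) + (-3)·(-3) + (-1)·(-1) + (3)·(3) + (0)·(0) + (-1)·(-1)) / 5 = 24/5 = 4.8
  S = [[12.6667, 5],
 [5, 4.8]].

Step 3 — invert S. det(S) = 12.6667·4.8 - (5)² = 35.8.
  S^{-1} = (1/det) · [[d, -b], [-b, a]] = [[0.1341, -0.1397],
 [-0.1397, 0.3538]].

Step 4 — quadratic form (x̄ - mu_0)^T · S^{-1} · (x̄ - mu_0):
  S^{-1} · (x̄ - mu_0) = (-0.3128, 0.3259),
  (x̄ - mu_0)^T · [...] = (-2.3333)·(-0.3128) + (0)·(0.3259) = 0.73.

Step 5 — scale by n: T² = 6 · 0.73 = 4.3799.

T² ≈ 4.3799


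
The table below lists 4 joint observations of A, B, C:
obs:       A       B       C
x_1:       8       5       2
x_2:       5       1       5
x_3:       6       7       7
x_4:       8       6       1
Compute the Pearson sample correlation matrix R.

Step 1 — column means:
  mean(A) = (8 + 5 + 6 + 8) / 4 = 27/4 = 6.75
  mean(B) = (5 + 1 + 7 + 6) / 4 = 19/4 = 4.75
  mean(C) = (2 + 5 + 7 + 1) / 4 = 15/4 = 3.75

Step 2 — sample variances and covariances s[i,j] = (1/(n-1)) · Σ_k (x_{k,i} - mean_i) · (x_{k,j} - mean_j), with n-1 = 3:
  s[A,A] = ((1.25)·(1.25) + (-1.75)·(-1.75) + (-0.75)·(-0.75) + (1.25)·(1.25)) / 3 = 6.75/3 = 2.25
  s[A,B] = ((1.25)·(0.25) + (-1.75)·(-3.75) + (-0.75)·(2.25) + (1.25)·(1.25)) / 3 = 6.75/3 = 2.25
  s[A,C] = ((1.25)·(-1.75) + (-1.75)·(1.25) + (-0.75)·(3.25) + (1.25)·(-2.75)) / 3 = -10.25/3 = -3.4167
  s[B,B] = ((0.25)·(0.25) + (-3.75)·(-3.75) + (2.25)·(2.25) + (1.25)·(1.25)) / 3 = 20.75/3 = 6.9167
  s[B,C] = ((0.25)·(-1.75) + (-3.75)·(1.25) + (2.25)·(3.25) + (1.25)·(-2.75)) / 3 = -1.25/3 = -0.4167
  s[C,C] = ((-1.75)·(-1.75) + (1.25)·(1.25) + (3.25)·(3.25) + (-2.75)·(-2.75)) / 3 = 22.75/3 = 7.5833
  Sample standard deviations s_i = √(s[i,i]):
  s(A) = √(2.25) = 1.5
  s(B) = √(6.9167) = 2.63
  s(C) = √(7.5833) = 2.7538

Step 3 — r_{ij} = s_{ij} / (s_i · s_j):
  r[A,A] = 1 (diagonal).
  r[A,B] = 2.25 / (1.5 · 2.63) = 2.25 / 3.9449 = 0.5704
  r[A,C] = -3.4167 / (1.5 · 2.7538) = -3.4167 / 4.1307 = -0.8271
  r[B,B] = 1 (diagonal).
  r[B,C] = -0.4167 / (2.63 · 2.7538) = -0.4167 / 7.2423 = -0.0575
  r[C,C] = 1 (diagonal).

R is symmetric with unit diagonal. Assembling:

R = [[1, 0.5704, -0.8271],
 [0.5704, 1, -0.0575],
 [-0.8271, -0.0575, 1]]


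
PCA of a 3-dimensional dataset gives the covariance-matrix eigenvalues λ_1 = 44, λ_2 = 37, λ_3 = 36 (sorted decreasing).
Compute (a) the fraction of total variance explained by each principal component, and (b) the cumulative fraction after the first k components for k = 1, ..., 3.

Step 1 — total variance = trace(Sigma) = Σ λ_i = 44 + 37 + 36 = 117.

Step 2 — fraction explained by component i = λ_i / Σ λ:
  PC1: 44/117 = 0.3761
  PC2: 37/117 = 0.3162
  PC3: 36/117 = 0.3077

Step 3 — cumulative fraction after k components = (λ_1 + ... + λ_k) / Σ λ:
  k = 1: 44/117 = 0.3761
  k = 2: (44 + 37)/117 = 81/117 = 0.6923
  k = 3: (44 + 37 + 36)/117 = 117/117 = 1

Summary (fraction, with percent):

explained: PC1 0.3761 (37.61%), PC2 0.3162 (31.62%), PC3 0.3077 (30.77%);  cumulative: 0.3761, 0.6923, 1


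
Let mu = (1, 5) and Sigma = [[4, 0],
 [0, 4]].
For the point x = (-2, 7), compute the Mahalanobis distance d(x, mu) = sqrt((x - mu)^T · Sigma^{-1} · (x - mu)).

Step 1 — centre the observation: (x - mu) = (-3, 2).

Step 2 — invert Sigma. det(Sigma) = 4·4 - (0)² = 16.
  Sigma^{-1} = (1/det) · [[d, -b], [-b, a]] = [[0.25, 0],
 [0, 0.25]].

Step 3 — form the quadratic (x - mu)^T · Sigma^{-1} · (x - mu):
  Sigma^{-1} · (x - mu) = (-0.75, 0.5).
  (x - mu)^T · [Sigma^{-1} · (x - mu)] = (-3)·(-0.75) + (2)·(0.5) = 3.25.

Step 4 — take square root: d = √(3.25) ≈ 1.8028.

d(x, mu) = √(3.25) ≈ 1.8028


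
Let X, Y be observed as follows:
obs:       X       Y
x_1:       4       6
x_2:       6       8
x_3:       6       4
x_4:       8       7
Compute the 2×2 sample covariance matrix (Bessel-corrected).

Step 1 — column means:
  mean(X) = (4 + 6 + 6 + 8) / 4 = 24/4 = 6
  mean(Y) = (6 + 8 + 4 + 7) / 4 = 25/4 = 6.25

Step 2 — sample covariance S[i,j] = (1/(n-1)) · Σ_k (x_{k,i} - mean_i) · (x_{k,j} - mean_j), with n-1 = 3.
  S[X,X] = ((-2)·(-2) + (0)·(0) + (0)·(0) + (2)·(2)) / 3 = 8/3 = 2.6667
  S[X,Y] = ((-2)·(-0.25) + (0)·(1.75) + (0)·(-2.25) + (2)·(0.75)) / 3 = 2/3 = 0.6667
  S[Y,Y] = ((-0.25)·(-0.25) + (1.75)·(1.75) + (-2.25)·(-2.25) + (0.75)·(0.75)) / 3 = 8.75/3 = 2.9167

S is symmetric (S[j,i] = S[i,j]). Assembling:

S = [[2.6667, 0.6667],
 [0.6667, 2.9167]]


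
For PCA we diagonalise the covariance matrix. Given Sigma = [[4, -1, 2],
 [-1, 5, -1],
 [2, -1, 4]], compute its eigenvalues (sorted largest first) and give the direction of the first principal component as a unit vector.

Step 1 — characteristic polynomial p(λ) = det(λI - Sigma) = λ³ - tr·λ² + c_1·λ - det, where tr = trace, c_1 = sum of the principal 2×2 minors, det = det(Sigma):
  tr = 4 + 5 + 4 = 13,
  c_1 = (4·5 - (-1)²) + (4·4 - (2)²) + (5·4 - (-1)²) = 19 + 12 + 19 = 50,
  det = 4·(5·4 - (-1)²) - (-1)·((-1)·4 - (-1)·(2)) + (2)·((-1)·(-1) - 5·(2)) = 4·(19) - (-1)·(-2) + (2)·(-9) = 56.
  So p(λ) = λ³ - 13λ² + 50λ - 56.
Step 2 — look for an integer root (rational root theorem: any rational root is an integer divisor of 56). Testing λ = 2:
  p(2) = 8 - 52 + 100 - 56 = 0  ✓
  Dividing out (λ - 2): p(λ) = (λ - 2)(λ² - 11λ + 28).
Step 3 — remaining eigenvalues from the quadratic λ² - 11λ + 28 = 0:
  Δ = 11² - 4·28 = 121 - 112 = 9,  λ = (11 ± √9)/2 = (11 ± 3)/2 = 7 or 4.
  Sorted: λ_1 = 7,  λ_2 = 4,  λ_3 = 2  (check: sum = 13 = tr ✓).

Step 4 — unit eigenvector for λ_1 = 7: v spans the null space of (Sigma - λ_1 I), whose rows are
  r_1 = (-3, -1, 2),  r_2 = (-1, -2, -1),  r_3 = (2, -1, -3).
  v is orthogonal to every row, so take v ∝ r_1 × r_2 = ((-1)·(-1) - (2)·(-2), (2)·(-1) - (-3)·(-1), (-3)·(-2) - (-1)·(-1)) = (5, -5, 5).
  Rescale (divide by 5): u = (1, -1, 1).
  ||u|| = √((1)² + (-1)² + (1)²) = √(3) ≈ 1.7321,  v_1 = u/||u|| ≈ (0.5774, -0.5774, 0.5774) (||v_1|| = 1).

λ_1 = 7,  λ_2 = 4,  λ_3 = 2;  v_1 ≈ (0.5774, -0.5774, 0.5774)


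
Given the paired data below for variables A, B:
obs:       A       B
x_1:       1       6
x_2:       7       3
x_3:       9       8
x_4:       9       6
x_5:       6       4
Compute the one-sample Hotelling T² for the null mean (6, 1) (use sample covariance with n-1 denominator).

Step 1 — sample mean vector:
  mean(A) = (1 + 7 + 9 + 9 + 6) / 5 = 32/5 = 6.4
  mean(B) = (6 + 3 + 8 + 6 + 4) / 5 = 27/5 = 5.4
  x̄ = (6.4, 5.4),  deviation x̄ - mu_0 = (6.4, 5.4) - (6, 1) = (0.4, 4.4).

Step 2 — sample covariance matrix, S[i,j] = (1/(n-1)) · Σ_k (x_{k,i} - mean_i) · (x_{k,j} - mean_j), divisor n-1 = 4:
  S[A,A] = ((-5.4)·(-5.4) + (0.6)·(0.6) + (2.6)·(2.6) + (2.6)·(2.6) + (-0.4)·(-0.4)) / 4 = 43.2/4 = 10.8
  S[A,B] = ((-5.4)·(0.6) + (0.6)·(-2.4) + (2.6)·(2.6) + (2.6)·(0.6) + (-0.4)·(-1.4)) / 4 = 4.2/4 = 1.05
  S[B,B] = ((0.6)·(0.6) + (-2.4)·(-2.4) + (2.6)·(2.6) + (0.6)·(0.6) + (-1.4)·(-1.4)) / 4 = 15.2/4 = 3.8
  S = [[10.8, 1.05],
 [1.05, 3.8]].

Step 3 — invert S. det(S) = 10.8·3.8 - (1.05)² = 39.9375.
  S^{-1} = (1/det) · [[d, -b], [-b, a]] = [[0.0951, -0.0263],
 [-0.0263, 0.2704]].

Step 4 — quadratic form (x̄ - mu_0)^T · S^{-1} · (x̄ - mu_0):
  S^{-1} · (x̄ - mu_0) = (-0.0776, 1.1793),
  (x̄ - mu_0)^T · [...] = (0.4)·(-0.0776) + (4.4)·(1.1793) = 5.1581.

Step 5 — scale by n: T² = 5 · 5.1581 = 25.7903.

T² ≈ 25.7903


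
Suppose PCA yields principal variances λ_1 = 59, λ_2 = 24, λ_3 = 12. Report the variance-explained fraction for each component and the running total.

Step 1 — total variance = trace(Sigma) = Σ λ_i = 59 + 24 + 12 = 95.

Step 2 — fraction explained by component i = λ_i / Σ λ:
  PC1: 59/95 = 0.6211
  PC2: 24/95 = 0.2526
  PC3: 12/95 = 0.1263

Step 3 — cumulative fraction after k components = (λ_1 + ... + λ_k) / Σ λ:
  k = 1: 59/95 = 0.6211
  k = 2: (59 + 24)/95 = 83/95 = 0.8737
  k = 3: (59 + 24 + 12)/95 = 95/95 = 1

Summary (fraction, with percent):

explained: PC1 0.6211 (62.11%), PC2 0.2526 (25.26%), PC3 0.1263 (12.63%);  cumulative: 0.6211, 0.8737, 1


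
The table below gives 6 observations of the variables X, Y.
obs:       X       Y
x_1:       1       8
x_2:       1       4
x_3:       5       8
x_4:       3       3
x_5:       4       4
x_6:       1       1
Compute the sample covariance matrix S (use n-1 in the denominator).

Step 1 — column means:
  mean(X) = (1 + 1 + 5 + 3 + 4 + 1) / 6 = 15/6 = 2.5
  mean(Y) = (8 + 4 + 8 + 3 + 4 + 1) / 6 = 28/6 = 4.6667

Step 2 — sample covariance S[i,j] = (1/(n-1)) · Σ_k (x_{k,i} - mean_i) · (x_{k,j} - mean_j), with n-1 = 5.
  S[X,X] = ((-1.5)·(-1.5) + (-1.5)·(-1.5) + (2.5)·(2.5) + (0.5)·(0.5) + (1.5)·(1.5) + (-1.5)·(-1.5)) / 5 = 15.5/5 = 3.1
  S[X,Y] = ((-1.5)·(3.3333) + (-1.5)·(-0.6667) + (2.5)·(3.3333) + (0.5)·(-1.6667) + (1.5)·(-0.6667) + (-1.5)·(-3.6667)) / 5 = 8/5 = 1.6
  S[Y,Y] = ((3.3333)·(3.3333) + (-0.6667)·(-0.6667) + (3.3333)·(3.3333) + (-1.6667)·(-1.6667) + (-0.6667)·(-0.6667) + (-3.6667)·(-3.6667)) / 5 = 39.3333/5 = 7.8667

S is symmetric (S[j,i] = S[i,j]). Assembling:

S = [[3.1, 1.6],
 [1.6, 7.8667]]


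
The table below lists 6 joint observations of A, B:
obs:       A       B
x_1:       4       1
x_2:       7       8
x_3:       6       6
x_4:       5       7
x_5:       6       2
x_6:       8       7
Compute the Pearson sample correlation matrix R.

Step 1 — column means:
  mean(A) = (4 + 7 + 6 + 5 + 6 + 8) / 6 = 36/6 = 6
  mean(B) = (1 + 8 + 6 + 7 + 2 + 7) / 6 = 31/6 = 5.1667

Step 2 — sample variances and covariances s[i,j] = (1/(n-1)) · Σ_k (x_{k,i} - mean_i) · (x_{k,j} - mean_j), with n-1 = 5:
  s[A,A] = ((-2)·(-2) + (1)·(1) + (0)·(0) + (-1)·(-1) + (0)·(0) + (2)·(2)) / 5 = 10/5 = 2
  s[A,B] = ((-2)·(-4.1667) + (1)·(2.8333) + (0)·(0.8333) + (-1)·(1.8333) + (0)·(-3.1667) + (2)·(1.8333)) / 5 = 13/5 = 2.6
  s[B,B] = ((-4.1667)·(-4.1667) + (2.8333)·(2.8333) + (0.8333)·(0.8333) + (1.8333)·(1.8333) + (-3.1667)·(-3.1667) + (1.8333)·(1.8333)) / 5 = 42.8333/5 = 8.5667
  Sample standard deviations s_i = √(s[i,i]):
  s(A) = √(2) = 1.4142
  s(B) = √(8.5667) = 2.9269

Step 3 — r_{ij} = s_{ij} / (s_i · s_j):
  r[A,A] = 1 (diagonal).
  r[A,B] = 2.6 / (1.4142 · 2.9269) = 2.6 / 4.1392 = 0.6281
  r[B,B] = 1 (diagonal).

R is symmetric with unit diagonal. Assembling:

R = [[1, 0.6281],
 [0.6281, 1]]


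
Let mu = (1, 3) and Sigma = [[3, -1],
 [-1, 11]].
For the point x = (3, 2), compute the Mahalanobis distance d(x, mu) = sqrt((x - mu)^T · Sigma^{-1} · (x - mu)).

Step 1 — centre the observation: (x - mu) = (2, -1).

Step 2 — invert Sigma. det(Sigma) = 3·11 - (-1)² = 32.
  Sigma^{-1} = (1/det) · [[d, -b], [-b, a]] = [[0.3438, 0.0312],
 [0.0312, 0.0938]].

Step 3 — form the quadratic (x - mu)^T · Sigma^{-1} · (x - mu):
  Sigma^{-1} · (x - mu) = (0.6562, -0.0312).
  (x - mu)^T · [Sigma^{-1} · (x - mu)] = (2)·(0.6562) + (-1)·(-0.0312) = 1.3438.

Step 4 — take square root: d = √(1.3438) ≈ 1.1592.

d(x, mu) = √(1.3438) ≈ 1.1592


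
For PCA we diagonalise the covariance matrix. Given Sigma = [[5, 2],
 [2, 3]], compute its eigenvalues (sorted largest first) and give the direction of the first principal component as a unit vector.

Step 1 — characteristic polynomial of 2×2 Sigma:
  det(Sigma - λI) = λ² - trace · λ + det = 0.
  trace = 5 + 3 = 8, det = 5·3 - (2)² = 11.
Step 2 — discriminant:
  Δ = trace² - 4·det = 64 - 44 = 20.
Step 3 — eigenvalues:
  λ = (trace ± √Δ)/2 = (8 ± 4.4721)/2,
  λ_1 = 6.2361,  λ_2 = 1.7639.

Step 4 — unit eigenvector for λ_1: solve (Sigma - λ_1 I)v = 0. First row:
  (5 - 6.2361)·v_x + (2)·v_y = 0, i.e. (-1.2361)·v_x + (2)·v_y = 0,
  so v ∝ (b, λ_1 - a) = (2, 1.2361) = u.
  ||u|| = √((2)² + (1.2361)²) = √(5.5279) ≈ 2.3511,
  v_1 = u/||u|| ≈ (0.8507, 0.5257) (||v_1|| = 1).

λ_1 = 6.2361,  λ_2 = 1.7639;  v_1 ≈ (0.8507, 0.5257)


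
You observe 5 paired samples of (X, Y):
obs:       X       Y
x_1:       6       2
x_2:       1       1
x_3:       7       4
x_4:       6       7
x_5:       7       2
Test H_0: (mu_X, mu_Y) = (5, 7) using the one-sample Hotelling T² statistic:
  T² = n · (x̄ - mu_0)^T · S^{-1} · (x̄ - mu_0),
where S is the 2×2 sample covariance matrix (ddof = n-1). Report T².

Step 1 — sample mean vector:
  mean(X) = (6 + 1 + 7 + 6 + 7) / 5 = 27/5 = 5.4
  mean(Y) = (2 + 1 + 4 + 7 + 2) / 5 = 16/5 = 3.2
  x̄ = (5.4, 3.2),  deviation x̄ - mu_0 = (5.4, 3.2) - (5, 7) = (0.4, -3.8).

Step 2 — sample covariance matrix, S[i,j] = (1/(n-1)) · Σ_k (x_{k,i} - mean_i) · (x_{k,j} - mean_j), divisor n-1 = 4:
  S[X,X] = ((0.6)·(0.6) + (-4.4)·(-4.4) + (1.6)·(1.6) + (0.6)·(0.6) + (1.6)·(1.6)) / 4 = 25.2/4 = 6.3
  S[X,Y] = ((0.6)·(-1.2) + (-4.4)·(-2.2) + (1.6)·(0.8) + (0.6)·(3.8) + (1.6)·(-1.2)) / 4 = 10.6/4 = 2.65
  S[Y,Y] = ((-1.2)·(-1.2) + (-2.2)·(-2.2) + (0.8)·(0.8) + (3.8)·(3.8) + (-1.2)·(-1.2)) / 4 = 22.8/4 = 5.7
  S = [[6.3, 2.65],
 [2.65, 5.7]].

Step 3 — invert S. det(S) = 6.3·5.7 - (2.65)² = 28.8875.
  S^{-1} = (1/det) · [[d, -b], [-b, a]] = [[0.1973, -0.0917],
 [-0.0917, 0.2181]].

Step 4 — quadratic form (x̄ - mu_0)^T · S^{-1} · (x̄ - mu_0):
  S^{-1} · (x̄ - mu_0) = (0.4275, -0.8654),
  (x̄ - mu_0)^T · [...] = (0.4)·(0.4275) + (-3.8)·(-0.8654) = 3.4596.

Step 5 — scale by n: T² = 5 · 3.4596 = 17.2981.

T² ≈ 17.2981


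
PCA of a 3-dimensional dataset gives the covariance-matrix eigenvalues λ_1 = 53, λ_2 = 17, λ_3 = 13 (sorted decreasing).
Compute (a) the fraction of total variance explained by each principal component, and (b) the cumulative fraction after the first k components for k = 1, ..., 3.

Step 1 — total variance = trace(Sigma) = Σ λ_i = 53 + 17 + 13 = 83.

Step 2 — fraction explained by component i = λ_i / Σ λ:
  PC1: 53/83 = 0.6386
  PC2: 17/83 = 0.2048
  PC3: 13/83 = 0.1566

Step 3 — cumulative fraction after k components = (λ_1 + ... + λ_k) / Σ λ:
  k = 1: 53/83 = 0.6386
  k = 2: (53 + 17)/83 = 70/83 = 0.8434
  k = 3: (53 + 17 + 13)/83 = 83/83 = 1

Summary (fraction, with percent):

explained: PC1 0.6386 (63.86%), PC2 0.2048 (20.48%), PC3 0.1566 (15.66%);  cumulative: 0.6386, 0.8434, 1


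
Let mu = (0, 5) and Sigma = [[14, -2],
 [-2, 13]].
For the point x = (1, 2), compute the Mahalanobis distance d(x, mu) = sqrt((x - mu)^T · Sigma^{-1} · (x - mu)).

Step 1 — centre the observation: (x - mu) = (1, -3).

Step 2 — invert Sigma. det(Sigma) = 14·13 - (-2)² = 178.
  Sigma^{-1} = (1/det) · [[d, -b], [-b, a]] = [[0.073, 0.0112],
 [0.0112, 0.0787]].

Step 3 — form the quadratic (x - mu)^T · Sigma^{-1} · (x - mu):
  Sigma^{-1} · (x - mu) = (0.0393, -0.2247).
  (x - mu)^T · [Sigma^{-1} · (x - mu)] = (1)·(0.0393) + (-3)·(-0.2247) = 0.7135.

Step 4 — take square root: d = √(0.7135) ≈ 0.8447.

d(x, mu) = √(0.7135) ≈ 0.8447


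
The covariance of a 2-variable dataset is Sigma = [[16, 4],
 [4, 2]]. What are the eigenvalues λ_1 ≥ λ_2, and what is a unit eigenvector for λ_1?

Step 1 — characteristic polynomial of 2×2 Sigma:
  det(Sigma - λI) = λ² - trace · λ + det = 0.
  trace = 16 + 2 = 18, det = 16·2 - (4)² = 16.
Step 2 — discriminant:
  Δ = trace² - 4·det = 324 - 64 = 260.
Step 3 — eigenvalues:
  λ = (trace ± √Δ)/2 = (18 ± 16.1245)/2,
  λ_1 = 17.0623,  λ_2 = 0.9377.

Step 4 — unit eigenvector for λ_1: solve (Sigma - λ_1 I)v = 0. First row:
  (16 - 17.0623)·v_x + (4)·v_y = 0, i.e. (-1.0623)·v_x + (4)·v_y = 0,
  so v ∝ (b, λ_1 - a) = (4, 1.0623) = u.
  ||u|| = √((4)² + (1.0623)²) = √(17.1284) ≈ 4.1386,
  v_1 = u/||u|| ≈ (0.9665, 0.2567) (||v_1|| = 1).

λ_1 = 17.0623,  λ_2 = 0.9377;  v_1 ≈ (0.9665, 0.2567)


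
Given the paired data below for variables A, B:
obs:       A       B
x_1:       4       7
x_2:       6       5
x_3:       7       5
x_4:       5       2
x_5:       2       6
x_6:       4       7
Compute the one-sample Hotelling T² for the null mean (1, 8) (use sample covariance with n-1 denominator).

Step 1 — sample mean vector:
  mean(A) = (4 + 6 + 7 + 5 + 2 + 4) / 6 = 28/6 = 4.6667
  mean(B) = (7 + 5 + 5 + 2 + 6 + 7) / 6 = 32/6 = 5.3333
  x̄ = (4.6667, 5.3333),  deviation x̄ - mu_0 = (4.6667, 5.3333) - (1, 8) = (3.6667, -2.6667).

Step 2 — sample covariance matrix, S[i,j] = (1/(n-1)) · Σ_k (x_{k,i} - mean_i) · (x_{k,j} - mean_j), divisor n-1 = 5:
  S[A,A] = ((-0.6667)·(-0.6667) + (1.3333)·(1.3333) + (2.3333)·(2.3333) + (0.3333)·(0.3333) + (-2.6667)·(-2.6667) + (-0.6667)·(-0.6667)) / 5 = 15.3333/5 = 3.0667
  S[A,B] = ((-0.6667)·(1.6667) + (1.3333)·(-0.3333) + (2.3333)·(-0.3333) + (0.3333)·(-3.3333) + (-2.6667)·(0.6667) + (-0.6667)·(1.6667)) / 5 = -6.3333/5 = -1.2667
  S[B,B] = ((1.6667)·(1.6667) + (-0.3333)·(-0.3333) + (-0.3333)·(-0.3333) + (-3.3333)·(-3.3333) + (0.6667)·(0.6667) + (1.6667)·(1.6667)) / 5 = 17.3333/5 = 3.4667
  S = [[3.0667, -1.2667],
 [-1.2667, 3.4667]].

Step 3 — invert S. det(S) = 3.0667·3.4667 - (-1.2667)² = 9.0267.
  S^{-1} = (1/det) · [[d, -b], [-b, a]] = [[0.384, 0.1403],
 [0.1403, 0.3397]].

Step 4 — quadratic form (x̄ - mu_0)^T · S^{-1} · (x̄ - mu_0):
  S^{-1} · (x̄ - mu_0) = (1.034, -0.3914),
  (x̄ - mu_0)^T · [...] = (3.6667)·(1.034) + (-2.6667)·(-0.3914) = 4.8351.

Step 5 — scale by n: T² = 6 · 4.8351 = 29.0103.

T² ≈ 29.0103


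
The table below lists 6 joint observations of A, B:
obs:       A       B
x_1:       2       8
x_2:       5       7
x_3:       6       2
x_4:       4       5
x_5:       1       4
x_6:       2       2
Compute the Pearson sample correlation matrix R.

Step 1 — column means:
  mean(A) = (2 + 5 + 6 + 4 + 1 + 2) / 6 = 20/6 = 3.3333
  mean(B) = (8 + 7 + 2 + 5 + 4 + 2) / 6 = 28/6 = 4.6667

Step 2 — sample variances and covariances s[i,j] = (1/(n-1)) · Σ_k (x_{k,i} - mean_i) · (x_{k,j} - mean_j), with n-1 = 5:
  s[A,A] = ((-1.3333)·(-1.3333) + (1.6667)·(1.6667) + (2.6667)·(2.6667) + (0.6667)·(0.6667) + (-2.3333)·(-2.3333) + (-1.3333)·(-1.3333)) / 5 = 19.3333/5 = 3.8667
  s[A,B] = ((-1.3333)·(3.3333) + (1.6667)·(2.3333) + (2.6667)·(-2.6667) + (0.6667)·(0.3333) + (-2.3333)·(-0.6667) + (-1.3333)·(-2.6667)) / 5 = -2.3333/5 = -0.4667
  s[B,B] = ((3.3333)·(3.3333) + (2.3333)·(2.3333) + (-2.6667)·(-2.6667) + (0.3333)·(0.3333) + (-0.6667)·(-0.6667) + (-2.6667)·(-2.6667)) / 5 = 31.3333/5 = 6.2667
  Sample standard deviations s_i = √(s[i,i]):
  s(A) = √(3.8667) = 1.9664
  s(B) = √(6.2667) = 2.5033

Step 3 — r_{ij} = s_{ij} / (s_i · s_j):
  r[A,A] = 1 (diagonal).
  r[A,B] = -0.4667 / (1.9664 · 2.5033) = -0.4667 / 4.9225 = -0.0948
  r[B,B] = 1 (diagonal).

R is symmetric with unit diagonal. Assembling:

R = [[1, -0.0948],
 [-0.0948, 1]]


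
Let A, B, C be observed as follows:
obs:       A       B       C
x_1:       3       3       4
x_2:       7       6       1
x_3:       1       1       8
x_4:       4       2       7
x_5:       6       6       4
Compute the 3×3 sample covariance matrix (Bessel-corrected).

Step 1 — column means:
  mean(A) = (3 + 7 + 1 + 4 + 6) / 5 = 21/5 = 4.2
  mean(B) = (3 + 6 + 1 + 2 + 6) / 5 = 18/5 = 3.6
  mean(C) = (4 + 1 + 8 + 7 + 4) / 5 = 24/5 = 4.8

Step 2 — sample covariance S[i,j] = (1/(n-1)) · Σ_k (x_{k,i} - mean_i) · (x_{k,j} - mean_j), with n-1 = 4.
  S[A,A] = ((-1.2)·(-1.2) + (2.8)·(2.8) + (-3.2)·(-3.2) + (-0.2)·(-0.2) + (1.8)·(1.8)) / 4 = 22.8/4 = 5.7
  S[A,B] = ((-1.2)·(-0.6) + (2.8)·(2.4) + (-3.2)·(-2.6) + (-0.2)·(-1.6) + (1.8)·(2.4)) / 4 = 20.4/4 = 5.1
  S[A,C] = ((-1.2)·(-0.8) + (2.8)·(-3.8) + (-3.2)·(3.2) + (-0.2)·(2.2) + (1.8)·(-0.8)) / 4 = -21.8/4 = -5.45
  S[B,B] = ((-0.6)·(-0.6) + (2.4)·(2.4) + (-2.6)·(-2.6) + (-1.6)·(-1.6) + (2.4)·(2.4)) / 4 = 21.2/4 = 5.3
  S[B,C] = ((-0.6)·(-0.8) + (2.4)·(-3.8) + (-2.6)·(3.2) + (-1.6)·(2.2) + (2.4)·(-0.8)) / 4 = -22.4/4 = -5.6
  S[C,C] = ((-0.8)·(-0.8) + (-3.8)·(-3.8) + (3.2)·(3.2) + (2.2)·(2.2) + (-0.8)·(-0.8)) / 4 = 30.8/4 = 7.7

S is symmetric (S[j,i] = S[i,j]). Assembling:

S = [[5.7, 5.1, -5.45],
 [5.1, 5.3, -5.6],
 [-5.45, -5.6, 7.7]]


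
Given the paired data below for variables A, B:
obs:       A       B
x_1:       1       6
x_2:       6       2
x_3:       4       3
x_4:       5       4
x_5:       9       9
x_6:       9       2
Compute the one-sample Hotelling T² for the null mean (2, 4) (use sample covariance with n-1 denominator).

Step 1 — sample mean vector:
  mean(A) = (1 + 6 + 4 + 5 + 9 + 9) / 6 = 34/6 = 5.6667
  mean(B) = (6 + 2 + 3 + 4 + 9 + 2) / 6 = 26/6 = 4.3333
  x̄ = (5.6667, 4.3333),  deviation x̄ - mu_0 = (5.6667, 4.3333) - (2, 4) = (3.6667, 0.3333).

Step 2 — sample covariance matrix, S[i,j] = (1/(n-1)) · Σ_k (x_{k,i} - mean_i) · (x_{k,j} - mean_j), divisor n-1 = 5:
  S[A,A] = ((-4.6667)·(-4.6667) + (0.3333)·(0.3333) + (-1.6667)·(-1.6667) + (-0.6667)·(-0.6667) + (3.3333)·(3.3333) + (3.3333)·(3.3333)) / 5 = 47.3333/5 = 9.4667
  S[A,B] = ((-4.6667)·(1.6667) + (0.3333)·(-2.3333) + (-1.6667)·(-1.3333) + (-0.6667)·(-0.3333) + (3.3333)·(4.6667) + (3.3333)·(-2.3333)) / 5 = 1.6667/5 = 0.3333
  S[B,B] = ((1.6667)·(1.6667) + (-2.3333)·(-2.3333) + (-1.3333)·(-1.3333) + (-0.3333)·(-0.3333) + (4.6667)·(4.6667) + (-2.3333)·(-2.3333)) / 5 = 37.3333/5 = 7.4667
  S = [[9.4667, 0.3333],
 [0.3333, 7.4667]].

Step 3 — invert S. det(S) = 9.4667·7.4667 - (0.3333)² = 70.5733.
  S^{-1} = (1/det) · [[d, -b], [-b, a]] = [[0.1058, -0.0047],
 [-0.0047, 0.1341]].

Step 4 — quadratic form (x̄ - mu_0)^T · S^{-1} · (x̄ - mu_0):
  S^{-1} · (x̄ - mu_0) = (0.3864, 0.0274),
  (x̄ - mu_0)^T · [...] = (3.6667)·(0.3864) + (0.3333)·(0.0274) = 1.4258.

Step 5 — scale by n: T² = 6 · 1.4258 = 8.5547.

T² ≈ 8.5547


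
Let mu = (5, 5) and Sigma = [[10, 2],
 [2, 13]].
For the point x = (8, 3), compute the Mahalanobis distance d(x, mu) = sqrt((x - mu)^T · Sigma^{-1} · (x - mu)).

Step 1 — centre the observation: (x - mu) = (3, -2).

Step 2 — invert Sigma. det(Sigma) = 10·13 - (2)² = 126.
  Sigma^{-1} = (1/det) · [[d, -b], [-b, a]] = [[0.1032, -0.0159],
 [-0.0159, 0.0794]].

Step 3 — form the quadratic (x - mu)^T · Sigma^{-1} · (x - mu):
  Sigma^{-1} · (x - mu) = (0.3413, -0.2063).
  (x - mu)^T · [Sigma^{-1} · (x - mu)] = (3)·(0.3413) + (-2)·(-0.2063) = 1.4365.

Step 4 — take square root: d = √(1.4365) ≈ 1.1985.

d(x, mu) = √(1.4365) ≈ 1.1985


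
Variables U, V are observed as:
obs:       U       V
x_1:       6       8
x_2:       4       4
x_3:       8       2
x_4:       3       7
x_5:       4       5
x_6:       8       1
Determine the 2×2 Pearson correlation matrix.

Step 1 — column means:
  mean(U) = (6 + 4 + 8 + 3 + 4 + 8) / 6 = 33/6 = 5.5
  mean(V) = (8 + 4 + 2 + 7 + 5 + 1) / 6 = 27/6 = 4.5

Step 2 — sample variances and covariances s[i,j] = (1/(n-1)) · Σ_k (x_{k,i} - mean_i) · (x_{k,j} - mean_j), with n-1 = 5:
  s[U,U] = ((0.5)·(0.5) + (-1.5)·(-1.5) + (2.5)·(2.5) + (-2.5)·(-2.5) + (-1.5)·(-1.5) + (2.5)·(2.5)) / 5 = 23.5/5 = 4.7
  s[U,V] = ((0.5)·(3.5) + (-1.5)·(-0.5) + (2.5)·(-2.5) + (-2.5)·(2.5) + (-1.5)·(0.5) + (2.5)·(-3.5)) / 5 = -19.5/5 = -3.9
  s[V,V] = ((3.5)·(3.5) + (-0.5)·(-0.5) + (-2.5)·(-2.5) + (2.5)·(2.5) + (0.5)·(0.5) + (-3.5)·(-3.5)) / 5 = 37.5/5 = 7.5
  Sample standard deviations s_i = √(s[i,i]):
  s(U) = √(4.7) = 2.1679
  s(V) = √(7.5) = 2.7386

Step 3 — r_{ij} = s_{ij} / (s_i · s_j):
  r[U,U] = 1 (diagonal).
  r[U,V] = -3.9 / (2.1679 · 2.7386) = -3.9 / 5.9372 = -0.6569
  r[V,V] = 1 (diagonal).

R is symmetric with unit diagonal. Assembling:

R = [[1, -0.6569],
 [-0.6569, 1]]


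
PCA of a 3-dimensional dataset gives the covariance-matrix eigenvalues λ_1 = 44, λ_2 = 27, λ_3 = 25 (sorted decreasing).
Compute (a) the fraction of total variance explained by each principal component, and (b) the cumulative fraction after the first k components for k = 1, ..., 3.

Step 1 — total variance = trace(Sigma) = Σ λ_i = 44 + 27 + 25 = 96.

Step 2 — fraction explained by component i = λ_i / Σ λ:
  PC1: 44/96 = 0.4583
  PC2: 27/96 = 0.2812
  PC3: 25/96 = 0.2604

Step 3 — cumulative fraction after k components = (λ_1 + ... + λ_k) / Σ λ:
  k = 1: 44/96 = 0.4583
  k = 2: (44 + 27)/96 = 71/96 = 0.7396
  k = 3: (44 + 27 + 25)/96 = 96/96 = 1

Summary (fraction, with percent):

explained: PC1 0.4583 (45.83%), PC2 0.2812 (28.12%), PC3 0.2604 (26.04%);  cumulative: 0.4583, 0.7396, 1


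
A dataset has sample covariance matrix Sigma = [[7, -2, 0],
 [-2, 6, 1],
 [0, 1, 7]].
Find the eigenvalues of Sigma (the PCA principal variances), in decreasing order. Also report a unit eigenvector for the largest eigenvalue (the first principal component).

Step 1 — characteristic polynomial p(λ) = det(λI - Sigma) = λ³ - tr·λ² + c_1·λ - det, where tr = trace, c_1 = sum of the principal 2×2 minors, det = det(Sigma):
  tr = 7 + 6 + 7 = 20,
  c_1 = (7·6 - (-2)²) + (7·7 - (0)²) + (6·7 - (1)²) = 38 + 49 + 41 = 128,
  det = 7·(6·7 - (1)²) - (-2)·((-2)·7 - (1)·(0)) + (0)·((-2)·(1) - 6·(0)) = 7·(41) - (-2)·(-14) + (0)·(-2) = 259.
  So p(λ) = λ³ - 20λ² + 128λ - 259.
Step 2 — look for an integer root (rational root theorem: any rational root is an integer divisor of 259). Testing λ = 7:
  p(7) = 343 - 980 + 896 - 259 = 0  ✓
  Dividing out (λ - 7): p(λ) = (λ - 7)(λ² - 13λ + 37).
Step 3 — remaining eigenvalues from the quadratic λ² - 13λ + 37 = 0:
  Δ = 13² - 4·37 = 169 - 148 = 21,  λ = (13 ± √21)/2 = (13 ± 4.5826)/2 ≈ 8.7913 or 4.2087.
  Sorted: λ_1 = 8.7913,  λ_2 = 7,  λ_3 = 4.2087  (check: sum = 20 = tr ✓).

Step 4 — unit eigenvector for λ_1 ≈ 8.7913: v spans the null space of (Sigma - λ_1 I), whose rows are
  r_1 = (-1.7913, -2, 0),  r_2 = (-2, -2.7913, 1),  r_3 = (0, 1, -1.7913).
  v is orthogonal to every row, so take v ∝ r_1 × r_2 = ((-2)·(1) - (0)·(-2.7913), (0)·(-2) - (-1.7913)·(1), (-1.7913)·(-2.7913) - (-2)·(-2)) ≈ (-2, 1.7913, 1).
  Rescale (multiply by -1 so the first nonzero entry is positive): u = (2, -1.7913, -1).
  ||u|| = √((2)² + (-1.7913)² + (-1)²) = √(8.2087) ≈ 2.8651,  v_1 = u/||u|| ≈ (0.6981, -0.6252, -0.349) (||v_1|| = 1).

λ_1 = 8.7913,  λ_2 = 7,  λ_3 = 4.2087;  v_1 ≈ (0.6981, -0.6252, -0.349)


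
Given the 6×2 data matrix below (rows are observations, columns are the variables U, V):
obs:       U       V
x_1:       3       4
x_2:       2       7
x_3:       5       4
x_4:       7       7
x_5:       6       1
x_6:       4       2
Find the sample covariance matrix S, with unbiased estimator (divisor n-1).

Step 1 — column means:
  mean(U) = (3 + 2 + 5 + 7 + 6 + 4) / 6 = 27/6 = 4.5
  mean(V) = (4 + 7 + 4 + 7 + 1 + 2) / 6 = 25/6 = 4.1667

Step 2 — sample covariance S[i,j] = (1/(n-1)) · Σ_k (x_{k,i} - mean_i) · (x_{k,j} - mean_j), with n-1 = 5.
  S[U,U] = ((-1.5)·(-1.5) + (-2.5)·(-2.5) + (0.5)·(0.5) + (2.5)·(2.5) + (1.5)·(1.5) + (-0.5)·(-0.5)) / 5 = 17.5/5 = 3.5
  S[U,V] = ((-1.5)·(-0.1667) + (-2.5)·(2.8333) + (0.5)·(-0.1667) + (2.5)·(2.8333) + (1.5)·(-3.1667) + (-0.5)·(-2.1667)) / 5 = -3.5/5 = -0.7
  S[V,V] = ((-0.1667)·(-0.1667) + (2.8333)·(2.8333) + (-0.1667)·(-0.1667) + (2.8333)·(2.8333) + (-3.1667)·(-3.1667) + (-2.1667)·(-2.1667)) / 5 = 30.8333/5 = 6.1667

S is symmetric (S[j,i] = S[i,j]). Assembling:

S = [[3.5, -0.7],
 [-0.7, 6.1667]]


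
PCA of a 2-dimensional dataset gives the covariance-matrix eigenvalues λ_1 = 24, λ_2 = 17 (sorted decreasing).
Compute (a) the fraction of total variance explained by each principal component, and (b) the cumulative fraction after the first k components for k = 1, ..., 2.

Step 1 — total variance = trace(Sigma) = Σ λ_i = 24 + 17 = 41.

Step 2 — fraction explained by component i = λ_i / Σ λ:
  PC1: 24/41 = 0.5854
  PC2: 17/41 = 0.4146

Step 3 — cumulative fraction after k components = (λ_1 + ... + λ_k) / Σ λ:
  k = 1: 24/41 = 0.5854
  k = 2: (24 + 17)/41 = 41/41 = 1

Summary (fraction, with percent):

explained: PC1 0.5854 (58.54%), PC2 0.4146 (41.46%);  cumulative: 0.5854, 1


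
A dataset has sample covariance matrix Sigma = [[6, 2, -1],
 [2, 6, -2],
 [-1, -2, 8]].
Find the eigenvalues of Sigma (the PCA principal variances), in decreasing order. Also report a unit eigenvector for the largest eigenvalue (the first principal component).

Step 1 — characteristic polynomial p(λ) = det(λI - Sigma) = λ³ - tr·λ² + c_1·λ - det, where tr = trace, c_1 = sum of the principal 2×2 minors, det = det(Sigma):
  tr = 6 + 6 + 8 = 20,
  c_1 = (6·6 - (2)²) + (6·8 - (-1)²) + (6·8 - (-2)²) = 32 + 47 + 44 = 123,
  det = 6·(6·8 - (-2)²) - (2)·((2)·8 - (-2)·(-1)) + (-1)·((2)·(-2) - 6·(-1)) = 6·(44) - (2)·(14) + (-1)·(2) = 234.
  So p(λ) = λ³ - 20λ² + 123λ - 234.
Step 2 — look for an integer root (rational root theorem: any rational root is an integer divisor of 234). Testing λ = 6:
  p(6) = 216 - 720 + 738 - 234 = 0  ✓
  Dividing out (λ - 6): p(λ) = (λ - 6)(λ² - 14λ + 39).
Step 3 — remaining eigenvalues from the quadratic λ² - 14λ + 39 = 0:
  Δ = 14² - 4·39 = 196 - 156 = 40,  λ = (14 ± √40)/2 = (14 ± 6.3246)/2 ≈ 10.1623 or 3.8377.
  Sorted: λ_1 = 10.1623,  λ_2 = 6,  λ_3 = 3.8377  (check: sum = 20 = tr ✓).

Step 4 — unit eigenvector for λ_1 ≈ 10.1623: v spans the null space of (Sigma - λ_1 I), whose rows are
  r_1 = (-4.1623, 2, -1),  r_2 = (2, -4.1623, -2),  r_3 = (-1, -2, -2.1623).
  v is orthogonal to every row, so take v ∝ r_1 × r_2 = ((2)·(-2) - (-1)·(-4.1623), (-1)·(2) - (-4.1623)·(-2), (-4.1623)·(-4.1623) - (2)·(2)) ≈ (-8.1623, -10.3246, 13.3246).
  Rescale (multiply by -1 so the first nonzero entry is positive): u = (8.1623, 10.3246, -13.3246).
  ||u|| = √((8.1623)² + (10.3246)² + (-13.3246)²) = √(350.763) ≈ 18.7287,  v_1 = u/||u|| ≈ (0.4358, 0.5513, -0.7115) (||v_1|| = 1).

λ_1 = 10.1623,  λ_2 = 6,  λ_3 = 3.8377;  v_1 ≈ (0.4358, 0.5513, -0.7115)
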